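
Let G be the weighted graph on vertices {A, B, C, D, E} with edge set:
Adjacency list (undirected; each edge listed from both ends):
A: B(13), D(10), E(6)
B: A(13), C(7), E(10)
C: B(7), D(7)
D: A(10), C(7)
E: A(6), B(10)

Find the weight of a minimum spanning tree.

30

Prim's algorithm from B:
Step 1: frontier [B—C 7, B—E 10, A—B 13] → take B—C (7); add C.
Step 2: frontier [B—E 10, A—B 13, C—D 7] → take C—D (7); add D.
Step 3: frontier [B—E 10, A—B 13, A—D 10] → take A—D (10); add A.
Step 4: frontier [A—E 6, B—E 10] → take A—E (6); add E.
MST edges: B—C, C—D, A—D, A—E; total weight 7+7+10+6 = 30.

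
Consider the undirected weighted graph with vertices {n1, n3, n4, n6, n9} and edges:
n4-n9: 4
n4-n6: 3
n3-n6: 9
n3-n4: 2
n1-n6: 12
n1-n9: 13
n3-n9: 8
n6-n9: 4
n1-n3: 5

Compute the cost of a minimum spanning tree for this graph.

Prim's algorithm from n3:
Step 1: frontier [n3-n4 2, n1-n3 5, n3-n9 8, n3-n6 9] → take n3-n4 (2); add n4.
Step 2: frontier [n1-n3 5, n3-n9 8, n3-n6 9, n4-n6 3, n4-n9 4] → take n4-n6 (3); add n6.
Step 3: frontier [n1-n3 5, n3-n9 8, n4-n9 4, n6-n9 4, n1-n6 12] → take n4-n9 (4); add n9.
Step 4: frontier [n1-n3 5, n1-n6 12, n1-n9 13] → take n1-n3 (5); add n1.
MST edges: n3-n4, n4-n6, n4-n9, n1-n3; total weight 2+3+4+5 = 14.

14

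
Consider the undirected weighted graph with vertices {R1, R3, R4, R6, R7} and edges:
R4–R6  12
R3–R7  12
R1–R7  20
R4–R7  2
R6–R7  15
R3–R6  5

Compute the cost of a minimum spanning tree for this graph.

39

Grow the tree from R7 using Prim:
Step 1: cheapest edge leaving the tree is R4–R7 (2); add R4.
Step 2: cheapest edge leaving the tree is R3–R7 (12); add R3.
Step 3: cheapest edge leaving the tree is R3–R6 (5); add R6.
Step 4: cheapest edge leaving the tree is R1–R7 (20); add R1.
MST edges: R4–R7, R3–R7, R3–R6, R1–R7; total weight 2+12+5+20 = 39.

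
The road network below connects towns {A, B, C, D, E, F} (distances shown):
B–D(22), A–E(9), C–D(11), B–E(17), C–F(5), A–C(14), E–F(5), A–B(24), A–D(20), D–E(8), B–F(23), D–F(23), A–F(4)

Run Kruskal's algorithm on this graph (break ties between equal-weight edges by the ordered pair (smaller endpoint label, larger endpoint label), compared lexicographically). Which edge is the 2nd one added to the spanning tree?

Kruskal's algorithm — process edges by increasing weight (ties by edge label):
A–F (4): add — endpoints in different components.
C–F (5): add — endpoints in different components.
E–F (5): add — endpoints in different components.
D–E (8): add — endpoints in different components.
A–E (9): skip — A and E already connected.
C–D (11): skip — C and D already connected.
A–C (14): skip — A and C already connected.
B–E (17): add — endpoints in different components.
The 2nd edge added is C–F.

C-F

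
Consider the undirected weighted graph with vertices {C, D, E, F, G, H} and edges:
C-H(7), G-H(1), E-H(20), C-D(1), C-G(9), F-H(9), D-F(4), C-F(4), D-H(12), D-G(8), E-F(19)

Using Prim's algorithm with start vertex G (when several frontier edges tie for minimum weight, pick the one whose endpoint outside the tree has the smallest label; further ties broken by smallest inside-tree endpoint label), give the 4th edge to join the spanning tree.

C-F

Prim's algorithm from G:
Step 1: frontier [G-H 1, D-G 8, C-G 9] → take G-H (1); add H.
Step 2: frontier [D-G 8, C-G 9, C-H 7, F-H 9, D-H 12, E-H 20] → take C-H (7); add C.
Step 3: frontier [C-D 1, C-F 4, D-G 8, F-H 9, D-H 12, E-H 20] → take C-D (1); add D.
Step 4: frontier [C-F 4, D-F 4, F-H 9, E-H 20] → take C-F (4); add F.
Step 5: frontier [E-F 19, E-H 20] → take E-F (19); add E.
The 4th edge added is C-F.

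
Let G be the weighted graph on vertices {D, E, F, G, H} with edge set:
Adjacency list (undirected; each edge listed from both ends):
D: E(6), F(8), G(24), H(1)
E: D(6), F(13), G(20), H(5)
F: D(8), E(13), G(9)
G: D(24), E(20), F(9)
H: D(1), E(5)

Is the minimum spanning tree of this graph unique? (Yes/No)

Kruskal: consider edges lightest-first.
D–H (1): add — endpoints in different components.
E–H (5): add — endpoints in different components.
D–E (6): skip — D and E already connected.
D–F (8): add — endpoints in different components.
F–G (9): add — endpoints in different components.
Every non-tree edge has weight strictly greater than the heaviest edge on the tree path between its endpoints, so the MST is unique.

Yes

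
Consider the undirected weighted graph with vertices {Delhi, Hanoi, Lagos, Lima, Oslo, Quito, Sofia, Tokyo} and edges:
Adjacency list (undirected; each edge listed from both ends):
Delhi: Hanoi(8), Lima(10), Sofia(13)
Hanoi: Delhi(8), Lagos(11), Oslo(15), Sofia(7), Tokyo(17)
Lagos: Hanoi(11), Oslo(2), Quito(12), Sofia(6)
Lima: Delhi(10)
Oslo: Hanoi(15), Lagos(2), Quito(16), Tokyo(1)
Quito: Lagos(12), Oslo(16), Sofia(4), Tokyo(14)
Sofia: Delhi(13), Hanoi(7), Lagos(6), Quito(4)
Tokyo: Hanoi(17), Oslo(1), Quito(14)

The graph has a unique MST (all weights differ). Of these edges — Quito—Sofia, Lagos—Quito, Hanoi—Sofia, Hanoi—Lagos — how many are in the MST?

Kruskal's algorithm — process edges by increasing weight (ties by edge label):
Oslo—Tokyo (1): add — endpoints in different components.
Lagos—Oslo (2): add — endpoints in different components.
Quito—Sofia (4): add — endpoints in different components.
Lagos—Sofia (6): add — endpoints in different components.
Hanoi—Sofia (7): add — endpoints in different components.
Delhi—Hanoi (8): add — endpoints in different components.
Delhi—Lima (10): add — endpoints in different components.
MST edge set: {Oslo—Tokyo, Lagos—Oslo, Quito—Sofia, Lagos—Sofia, Hanoi—Sofia, Delhi—Hanoi, Delhi—Lima}.
Of the listed edges, {Quito—Sofia, Hanoi—Sofia} are in the MST → 2.

2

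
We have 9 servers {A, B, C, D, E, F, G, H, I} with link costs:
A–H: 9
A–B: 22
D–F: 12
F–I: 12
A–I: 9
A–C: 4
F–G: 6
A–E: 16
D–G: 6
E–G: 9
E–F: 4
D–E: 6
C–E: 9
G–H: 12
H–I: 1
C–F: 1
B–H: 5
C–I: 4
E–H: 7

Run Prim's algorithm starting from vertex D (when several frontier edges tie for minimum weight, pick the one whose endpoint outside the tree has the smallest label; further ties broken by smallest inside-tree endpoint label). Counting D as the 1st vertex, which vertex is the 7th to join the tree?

H

Prim's algorithm from D:
Step 1: cheapest edge leaving the tree is D–E (6); add E.
Step 2: cheapest edge leaving the tree is E–F (4); add F.
Step 3: cheapest edge leaving the tree is C–F (1); add C.
Step 4: cheapest edge leaving the tree is A–C (4); add A.
Step 5: cheapest edge leaving the tree is C–I (4); add I.
Step 6: cheapest edge leaving the tree is H–I (1); add H.
Step 7: cheapest edge leaving the tree is B–H (5); add B.
Step 8: cheapest edge leaving the tree is D–G (6); add G.
Vertex order: D, E, F, C, A, I, H, B, G. The 7th vertex is H.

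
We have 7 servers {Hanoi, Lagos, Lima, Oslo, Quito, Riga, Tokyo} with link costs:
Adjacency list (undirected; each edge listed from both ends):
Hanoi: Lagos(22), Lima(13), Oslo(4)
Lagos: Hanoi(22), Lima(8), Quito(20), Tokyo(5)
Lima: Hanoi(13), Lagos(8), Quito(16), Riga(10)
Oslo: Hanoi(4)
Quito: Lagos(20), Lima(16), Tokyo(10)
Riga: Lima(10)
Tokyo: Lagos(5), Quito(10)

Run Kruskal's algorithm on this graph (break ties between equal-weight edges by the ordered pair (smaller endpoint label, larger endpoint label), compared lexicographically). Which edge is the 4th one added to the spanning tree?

Kruskal: consider edges lightest-first.
Hanoi Oslo (4): add — endpoints in different components.
Lagos Tokyo (5): add — endpoints in different components.
Lagos Lima (8): add — endpoints in different components.
Lima Riga (10): add — endpoints in different components.
Quito Tokyo (10): add — endpoints in different components.
Hanoi Lima (13): add — endpoints in different components.
The 4th edge added is Lima Riga.

Lima-Riga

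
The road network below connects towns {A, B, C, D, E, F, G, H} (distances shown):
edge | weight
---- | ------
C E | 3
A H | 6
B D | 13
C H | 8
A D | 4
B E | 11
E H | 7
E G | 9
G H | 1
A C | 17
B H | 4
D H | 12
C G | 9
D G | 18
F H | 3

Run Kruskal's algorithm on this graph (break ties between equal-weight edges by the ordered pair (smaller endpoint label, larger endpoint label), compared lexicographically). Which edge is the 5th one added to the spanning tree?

Sort edges by weight, then run Kruskal:
G H (1): add — endpoints in different components.
C E (3): add — endpoints in different components.
F H (3): add — endpoints in different components.
A D (4): add — endpoints in different components.
B H (4): add — endpoints in different components.
A H (6): add — endpoints in different components.
E H (7): add — endpoints in different components.
The 5th edge added is B H.

B-H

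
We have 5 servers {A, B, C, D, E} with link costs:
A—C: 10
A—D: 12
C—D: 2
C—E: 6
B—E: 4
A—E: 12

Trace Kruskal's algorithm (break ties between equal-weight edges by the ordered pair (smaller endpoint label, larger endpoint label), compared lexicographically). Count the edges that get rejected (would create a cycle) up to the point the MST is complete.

0

Kruskal's algorithm — process edges by increasing weight (ties by edge label):
C—D (2): add. Components now {A} {B} {C,D} {E}
B—E (4): add. Components now {A} {B,E} {C,D}
C—E (6): add. Components now {A} {B,C,D,E}
A—C (10): add. Components now {A,B,C,D,E}
Edges rejected before the tree was complete: 0.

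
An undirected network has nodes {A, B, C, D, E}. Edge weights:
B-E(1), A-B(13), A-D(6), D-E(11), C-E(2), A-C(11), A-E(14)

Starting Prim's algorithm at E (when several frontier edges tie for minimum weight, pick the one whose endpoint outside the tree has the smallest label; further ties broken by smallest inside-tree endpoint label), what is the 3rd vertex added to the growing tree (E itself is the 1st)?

Prim, starting at E.
Step 1: cheapest edge leaving the tree is B-E (1); add B.
Step 2: cheapest edge leaving the tree is C-E (2); add C.
Step 3: cheapest edge leaving the tree is A-C (11); add A.
Step 4: cheapest edge leaving the tree is A-D (6); add D.
Vertex order: E, B, C, A, D. The 3rd vertex is C.

C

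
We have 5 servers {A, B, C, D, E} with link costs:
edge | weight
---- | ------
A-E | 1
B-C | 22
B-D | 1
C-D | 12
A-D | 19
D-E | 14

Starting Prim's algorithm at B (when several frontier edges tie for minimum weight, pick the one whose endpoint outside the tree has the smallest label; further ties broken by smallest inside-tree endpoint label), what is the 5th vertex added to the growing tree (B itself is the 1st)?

Prim, starting at B.
Step 1: frontier [B-D 1, B-C 22] → take B-D (1); add D.
Step 2: frontier [B-C 22, C-D 12, D-E 14, A-D 19] → take C-D (12); add C.
Step 3: frontier [D-E 14, A-D 19] → take D-E (14); add E.
Step 4: frontier [A-D 19, A-E 1] → take A-E (1); add A.
Vertex order: B, D, C, E, A. The 5th vertex is A.

A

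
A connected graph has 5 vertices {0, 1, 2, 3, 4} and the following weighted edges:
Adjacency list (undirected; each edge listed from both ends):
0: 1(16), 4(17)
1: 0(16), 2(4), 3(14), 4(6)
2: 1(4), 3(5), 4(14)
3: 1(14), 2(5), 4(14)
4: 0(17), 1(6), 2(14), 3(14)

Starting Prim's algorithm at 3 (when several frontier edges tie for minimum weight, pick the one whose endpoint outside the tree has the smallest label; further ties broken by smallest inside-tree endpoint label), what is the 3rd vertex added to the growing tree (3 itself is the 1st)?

Grow the tree from 3 using Prim:
Step 1: cheapest edge leaving the tree is 2 3 (5); add 2.
Step 2: cheapest edge leaving the tree is 1 2 (4); add 1.
Step 3: cheapest edge leaving the tree is 1 4 (6); add 4.
Step 4: cheapest edge leaving the tree is 0 1 (16); add 0.
Vertex order: 3, 2, 1, 4, 0. The 3rd vertex is 1.

1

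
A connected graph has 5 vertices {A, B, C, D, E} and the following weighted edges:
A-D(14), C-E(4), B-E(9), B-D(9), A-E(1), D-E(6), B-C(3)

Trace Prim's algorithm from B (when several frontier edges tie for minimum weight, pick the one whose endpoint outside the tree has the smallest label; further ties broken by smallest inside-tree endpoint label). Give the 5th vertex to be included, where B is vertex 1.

D

Grow the tree from B using Prim:
Step 1: frontier [B-C 3, B-D 9, B-E 9] → take B-C (3); add C.
Step 2: frontier [B-D 9, B-E 9, C-E 4] → take C-E (4); add E.
Step 3: frontier [B-D 9, A-E 1, D-E 6] → take A-E (1); add A.
Step 4: frontier [A-D 14, B-D 9, D-E 6] → take D-E (6); add D.
Vertex order: B, C, E, A, D. The 5th vertex is D.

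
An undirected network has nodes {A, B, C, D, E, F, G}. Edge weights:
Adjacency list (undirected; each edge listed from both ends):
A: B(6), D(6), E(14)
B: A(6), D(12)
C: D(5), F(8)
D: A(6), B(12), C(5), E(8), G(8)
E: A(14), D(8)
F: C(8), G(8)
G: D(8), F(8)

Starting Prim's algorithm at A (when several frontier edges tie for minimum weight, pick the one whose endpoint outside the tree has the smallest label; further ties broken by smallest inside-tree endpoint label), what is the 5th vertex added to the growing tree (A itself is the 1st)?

Prim, starting at A.
Step 1: frontier [A–B 6, A–D 6, A–E 14] → take A–B (6); add B.
Step 2: frontier [A–D 6, A–E 14, B–D 12] → take A–D (6); add D.
Step 3: frontier [A–E 14, C–D 5, D–E 8, D–G 8] → take C–D (5); add C.
Step 4: frontier [A–E 14, C–F 8, D–E 8, D–G 8] → take D–E (8); add E.
Step 5: frontier [C–F 8, D–G 8] → take C–F (8); add F.
Step 6: frontier [D–G 8, F–G 8] → take D–G (8); add G.
Vertex order: A, B, D, C, E, F, G. The 5th vertex is E.

E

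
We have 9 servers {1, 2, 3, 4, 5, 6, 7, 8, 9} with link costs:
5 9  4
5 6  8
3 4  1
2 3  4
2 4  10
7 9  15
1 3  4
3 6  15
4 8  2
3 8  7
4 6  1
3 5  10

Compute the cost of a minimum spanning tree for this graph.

Grow the tree from 9 using Prim:
Step 1: cheapest edge leaving the tree is 5 9 (4); add 5.
Step 2: cheapest edge leaving the tree is 5 6 (8); add 6.
Step 3: cheapest edge leaving the tree is 4 6 (1); add 4.
Step 4: cheapest edge leaving the tree is 3 4 (1); add 3.
Step 5: cheapest edge leaving the tree is 4 8 (2); add 8.
Step 6: cheapest edge leaving the tree is 1 3 (4); add 1.
Step 7: cheapest edge leaving the tree is 2 3 (4); add 2.
Step 8: cheapest edge leaving the tree is 7 9 (15); add 7.
MST edges: 5 9, 5 6, 4 6, 3 4, 4 8, 1 3, 2 3, 7 9; total weight 4+8+1+1+2+4+4+15 = 39.

39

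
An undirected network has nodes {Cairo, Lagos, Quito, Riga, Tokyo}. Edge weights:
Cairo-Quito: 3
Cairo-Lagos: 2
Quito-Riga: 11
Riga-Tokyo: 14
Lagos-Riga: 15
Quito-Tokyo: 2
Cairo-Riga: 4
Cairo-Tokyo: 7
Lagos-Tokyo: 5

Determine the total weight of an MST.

Prim, starting at Lagos.
Step 1: frontier [Cairo-Lagos 2, Lagos-Tokyo 5, Lagos-Riga 15] → take Cairo-Lagos (2); add Cairo.
Step 2: frontier [Cairo-Quito 3, Cairo-Riga 4, Cairo-Tokyo 7, Lagos-Tokyo 5, Lagos-Riga 15] → take Cairo-Quito (3); add Quito.
Step 3: frontier [Cairo-Riga 4, Cairo-Tokyo 7, Lagos-Tokyo 5, Lagos-Riga 15, Quito-Tokyo 2, Quito-Riga 11] → take Quito-Tokyo (2); add Tokyo.
Step 4: frontier [Cairo-Riga 4, Lagos-Riga 15, Quito-Riga 11, Riga-Tokyo 14] → take Cairo-Riga (4); add Riga.
MST edges: Cairo-Lagos, Cairo-Quito, Quito-Tokyo, Cairo-Riga; total weight 2+3+2+4 = 11.

11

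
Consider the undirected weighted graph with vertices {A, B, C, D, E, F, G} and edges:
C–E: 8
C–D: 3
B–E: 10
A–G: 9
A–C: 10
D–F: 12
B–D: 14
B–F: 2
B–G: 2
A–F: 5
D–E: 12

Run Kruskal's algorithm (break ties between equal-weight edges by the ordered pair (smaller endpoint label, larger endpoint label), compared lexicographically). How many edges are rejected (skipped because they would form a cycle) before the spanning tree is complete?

Kruskal: consider edges lightest-first.
B–F (2): add — endpoints in different components.
B–G (2): add — endpoints in different components.
C–D (3): add — endpoints in different components.
A–F (5): add — endpoints in different components.
C–E (8): add — endpoints in different components.
A–G (9): skip — A and G already connected.
A–C (10): add — endpoints in different components.
Edges rejected before the tree was complete: 1.

1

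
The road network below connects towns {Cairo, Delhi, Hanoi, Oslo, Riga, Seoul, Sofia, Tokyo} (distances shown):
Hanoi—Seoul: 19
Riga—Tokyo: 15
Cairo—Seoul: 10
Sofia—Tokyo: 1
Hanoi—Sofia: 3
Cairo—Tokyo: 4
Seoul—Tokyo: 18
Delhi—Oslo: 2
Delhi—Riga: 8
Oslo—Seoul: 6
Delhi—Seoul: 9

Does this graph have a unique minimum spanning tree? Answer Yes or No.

Sort edges by weight, then run Kruskal:
Sofia—Tokyo (1): add — endpoints in different components.
Delhi—Oslo (2): add — endpoints in different components.
Hanoi—Sofia (3): add — endpoints in different components.
Cairo—Tokyo (4): add — endpoints in different components.
Oslo—Seoul (6): add — endpoints in different components.
Delhi—Riga (8): add — endpoints in different components.
Delhi—Seoul (9): skip — Delhi and Seoul already connected.
Cairo—Seoul (10): add — endpoints in different components.
Every non-tree edge has weight strictly greater than the heaviest edge on the tree path between its endpoints, so the MST is unique.

Yes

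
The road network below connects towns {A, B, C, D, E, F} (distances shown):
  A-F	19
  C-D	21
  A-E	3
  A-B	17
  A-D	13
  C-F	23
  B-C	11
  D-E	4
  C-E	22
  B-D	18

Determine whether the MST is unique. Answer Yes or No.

Yes

Sort edges by weight, then run Kruskal:
A-E (3): add — endpoints in different components.
D-E (4): add — endpoints in different components.
B-C (11): add — endpoints in different components.
A-D (13): skip — A and D already connected.
A-B (17): add — endpoints in different components.
B-D (18): skip — B and D already connected.
A-F (19): add — endpoints in different components.
Every non-tree edge has weight strictly greater than the heaviest edge on the tree path between its endpoints, so the MST is unique.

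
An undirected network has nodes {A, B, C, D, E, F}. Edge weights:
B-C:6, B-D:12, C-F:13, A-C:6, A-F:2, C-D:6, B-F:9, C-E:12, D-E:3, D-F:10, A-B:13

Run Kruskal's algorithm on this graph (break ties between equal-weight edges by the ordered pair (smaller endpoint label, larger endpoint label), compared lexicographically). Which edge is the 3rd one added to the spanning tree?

A-C

Sort edges by weight, then run Kruskal:
A-F (2): add. Components now {A,F} {B} {C} {D} {E}
D-E (3): add. Components now {A,F} {B} {C} {D,E}
A-C (6): add. Components now {A,C,F} {B} {D,E}
B-C (6): add. Components now {A,B,C,F} {D,E}
C-D (6): add. Components now {A,B,C,D,E,F}
The 3rd edge added is A-C.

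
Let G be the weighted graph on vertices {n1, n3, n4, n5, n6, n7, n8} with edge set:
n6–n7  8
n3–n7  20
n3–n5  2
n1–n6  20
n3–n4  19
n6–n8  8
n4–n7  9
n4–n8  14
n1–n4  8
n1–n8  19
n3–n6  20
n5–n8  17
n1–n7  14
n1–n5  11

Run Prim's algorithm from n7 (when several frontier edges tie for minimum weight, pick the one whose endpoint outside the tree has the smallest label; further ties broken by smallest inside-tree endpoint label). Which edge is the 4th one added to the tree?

n1-n4

Grow the tree from n7 using Prim:
Step 1: frontier [n6–n7 8, n4–n7 9, n1–n7 14, n3–n7 20] → take n6–n7 (8); add n6.
Step 2: frontier [n6–n8 8, n1–n6 20, n3–n6 20, n4–n7 9, n1–n7 14, n3–n7 20] → take n6–n8 (8); add n8.
Step 3: frontier [n1–n6 20, n3–n6 20, n4–n7 9, n1–n7 14, n3–n7 20, n4–n8 14, n5–n8 17, n1–n8 19] → take n4–n7 (9); add n4.
Step 4: frontier [n1–n4 8, n3–n4 19, n1–n6 20, n3–n6 20, n1–n7 14, n3–n7 20, n5–n8 17, n1–n8 19] → take n1–n4 (8); add n1.
Step 5: frontier [n1–n5 11, n3–n4 19, n3–n6 20, n3–n7 20, n5–n8 17] → take n1–n5 (11); add n5.
Step 6: frontier [n3–n4 19, n3–n5 2, n3–n6 20, n3–n7 20] → take n3–n5 (2); add n3.
The 4th edge added is n1–n4.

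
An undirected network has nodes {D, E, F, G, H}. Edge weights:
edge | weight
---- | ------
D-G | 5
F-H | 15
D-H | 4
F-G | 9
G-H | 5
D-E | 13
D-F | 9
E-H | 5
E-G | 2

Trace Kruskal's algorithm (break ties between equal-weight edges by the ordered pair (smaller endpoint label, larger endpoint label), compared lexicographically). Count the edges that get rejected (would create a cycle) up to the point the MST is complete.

Kruskal's algorithm — process edges by increasing weight (ties by edge label):
E-G (2): add. Components now {D} {E,G} {F} {H}
D-H (4): add. Components now {D,H} {E,G} {F}
D-G (5): add. Components now {D,E,G,H} {F}
E-H (5): skip — E and H already connected.
G-H (5): skip — G and H already connected.
D-F (9): add. Components now {D,E,F,G,H}
Edges rejected before the tree was complete: 2.

2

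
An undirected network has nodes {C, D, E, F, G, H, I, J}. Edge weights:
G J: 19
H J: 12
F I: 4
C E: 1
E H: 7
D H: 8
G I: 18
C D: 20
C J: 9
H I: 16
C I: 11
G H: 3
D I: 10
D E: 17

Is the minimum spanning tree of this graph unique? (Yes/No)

Yes

Sort edges by weight, then run Kruskal:
C E (1): add — endpoints in different components.
G H (3): add — endpoints in different components.
F I (4): add — endpoints in different components.
E H (7): add — endpoints in different components.
D H (8): add — endpoints in different components.
C J (9): add — endpoints in different components.
D I (10): add — endpoints in different components.
Every non-tree edge has weight strictly greater than the heaviest edge on the tree path between its endpoints, so the MST is unique.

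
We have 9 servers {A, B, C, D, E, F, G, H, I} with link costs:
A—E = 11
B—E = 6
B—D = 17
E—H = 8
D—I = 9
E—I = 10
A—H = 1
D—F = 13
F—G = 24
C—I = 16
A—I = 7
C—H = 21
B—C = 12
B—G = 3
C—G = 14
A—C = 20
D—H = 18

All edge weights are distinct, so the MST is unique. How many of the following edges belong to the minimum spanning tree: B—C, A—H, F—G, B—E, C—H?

3

Kruskal: consider edges lightest-first.
A—H (1): add — endpoints in different components.
B—G (3): add — endpoints in different components.
B—E (6): add — endpoints in different components.
A—I (7): add — endpoints in different components.
E—H (8): add — endpoints in different components.
D—I (9): add — endpoints in different components.
E—I (10): skip — E and I already connected.
A—E (11): skip — A and E already connected.
B—C (12): add — endpoints in different components.
D—F (13): add — endpoints in different components.
MST edge set: {A—H, B—G, B—E, A—I, E—H, D—I, B—C, D—F}.
Of the listed edges, {B—C, A—H, B—E} are in the MST → 3.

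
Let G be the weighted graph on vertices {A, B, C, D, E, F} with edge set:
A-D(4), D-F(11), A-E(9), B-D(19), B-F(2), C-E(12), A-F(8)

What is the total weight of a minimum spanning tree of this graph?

Sort edges by weight, then run Kruskal:
B-F (2): add. Components now {A} {B,F} {C} {D} {E}
A-D (4): add. Components now {A,D} {B,F} {C} {E}
A-F (8): add. Components now {A,B,D,F} {C} {E}
A-E (9): add. Components now {A,B,D,E,F} {C}
D-F (11): skip — D and F already connected.
C-E (12): add. Components now {A,B,C,D,E,F}
MST edges: B-F, A-D, A-F, A-E, C-E; total weight 2+4+8+9+12 = 35.

35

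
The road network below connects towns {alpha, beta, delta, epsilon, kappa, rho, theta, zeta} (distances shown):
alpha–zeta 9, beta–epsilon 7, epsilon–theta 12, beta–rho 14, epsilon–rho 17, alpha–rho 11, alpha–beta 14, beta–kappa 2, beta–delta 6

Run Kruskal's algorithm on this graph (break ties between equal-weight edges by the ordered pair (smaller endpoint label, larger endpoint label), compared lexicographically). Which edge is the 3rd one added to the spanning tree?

beta-epsilon

Sort edges by weight, then run Kruskal:
beta–kappa (2): add — endpoints in different components.
beta–delta (6): add — endpoints in different components.
beta–epsilon (7): add — endpoints in different components.
alpha–zeta (9): add — endpoints in different components.
alpha–rho (11): add — endpoints in different components.
epsilon–theta (12): add — endpoints in different components.
alpha–beta (14): add — endpoints in different components.
The 3rd edge added is beta–epsilon.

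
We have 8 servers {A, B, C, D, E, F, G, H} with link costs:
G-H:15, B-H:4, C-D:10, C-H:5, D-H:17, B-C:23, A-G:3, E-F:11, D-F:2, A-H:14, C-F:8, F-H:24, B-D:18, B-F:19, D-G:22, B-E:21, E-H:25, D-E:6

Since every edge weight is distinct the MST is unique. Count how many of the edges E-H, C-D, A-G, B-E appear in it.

Kruskal's algorithm — process edges by increasing weight (ties by edge label):
D-F (2): add — endpoints in different components.
A-G (3): add — endpoints in different components.
B-H (4): add — endpoints in different components.
C-H (5): add — endpoints in different components.
D-E (6): add — endpoints in different components.
C-F (8): add — endpoints in different components.
C-D (10): skip — C and D already connected.
E-F (11): skip — E and F already connected.
A-H (14): add — endpoints in different components.
MST edge set: {D-F, A-G, B-H, C-H, D-E, C-F, A-H}.
Of the listed edges, {A-G} are in the MST → 1.

1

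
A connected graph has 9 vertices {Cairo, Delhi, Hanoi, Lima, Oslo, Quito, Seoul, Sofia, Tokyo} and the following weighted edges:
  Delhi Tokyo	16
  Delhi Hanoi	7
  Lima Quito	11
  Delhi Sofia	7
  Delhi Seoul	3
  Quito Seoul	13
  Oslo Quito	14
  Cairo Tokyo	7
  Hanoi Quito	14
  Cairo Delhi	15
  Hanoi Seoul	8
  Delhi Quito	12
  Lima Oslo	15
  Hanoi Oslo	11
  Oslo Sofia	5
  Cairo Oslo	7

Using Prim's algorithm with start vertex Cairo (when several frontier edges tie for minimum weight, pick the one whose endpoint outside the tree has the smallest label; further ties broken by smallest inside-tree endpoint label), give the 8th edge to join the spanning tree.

Lima-Quito

Prim's algorithm from Cairo:
Step 1: cheapest edge leaving the tree is Cairo Oslo (7); add Oslo.
Step 2: cheapest edge leaving the tree is Oslo Sofia (5); add Sofia.
Step 3: cheapest edge leaving the tree is Delhi Sofia (7); add Delhi.
Step 4: cheapest edge leaving the tree is Delhi Seoul (3); add Seoul.
Step 5: cheapest edge leaving the tree is Delhi Hanoi (7); add Hanoi.
Step 6: cheapest edge leaving the tree is Cairo Tokyo (7); add Tokyo.
Step 7: cheapest edge leaving the tree is Delhi Quito (12); add Quito.
Step 8: cheapest edge leaving the tree is Lima Quito (11); add Lima.
The 8th edge added is Lima Quito.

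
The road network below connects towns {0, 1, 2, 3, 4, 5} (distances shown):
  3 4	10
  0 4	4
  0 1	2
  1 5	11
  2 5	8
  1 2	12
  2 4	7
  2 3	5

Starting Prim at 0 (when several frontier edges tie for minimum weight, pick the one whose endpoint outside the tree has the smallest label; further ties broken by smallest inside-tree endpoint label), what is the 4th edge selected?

Prim's algorithm from 0:
Step 1: cheapest edge leaving the tree is 0 1 (2); add 1.
Step 2: cheapest edge leaving the tree is 0 4 (4); add 4.
Step 3: cheapest edge leaving the tree is 2 4 (7); add 2.
Step 4: cheapest edge leaving the tree is 2 3 (5); add 3.
Step 5: cheapest edge leaving the tree is 2 5 (8); add 5.
The 4th edge added is 2 3.

2-3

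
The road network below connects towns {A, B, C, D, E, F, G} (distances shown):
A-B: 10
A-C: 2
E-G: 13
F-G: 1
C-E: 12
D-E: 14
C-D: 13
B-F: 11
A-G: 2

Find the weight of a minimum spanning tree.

40

Prim's algorithm from A:
Step 1: frontier [A-C 2, A-G 2, A-B 10] → take A-C (2); add C.
Step 2: frontier [A-G 2, A-B 10, C-E 12, C-D 13] → take A-G (2); add G.
Step 3: frontier [A-B 10, C-E 12, C-D 13, F-G 1, E-G 13] → take F-G (1); add F.
Step 4: frontier [A-B 10, C-E 12, C-D 13, B-F 11, E-G 13] → take A-B (10); add B.
Step 5: frontier [C-E 12, C-D 13, E-G 13] → take C-E (12); add E.
Step 6: frontier [C-D 13, D-E 14] → take C-D (13); add D.
MST edges: A-C, A-G, F-G, A-B, C-E, C-D; total weight 2+2+1+10+12+13 = 40.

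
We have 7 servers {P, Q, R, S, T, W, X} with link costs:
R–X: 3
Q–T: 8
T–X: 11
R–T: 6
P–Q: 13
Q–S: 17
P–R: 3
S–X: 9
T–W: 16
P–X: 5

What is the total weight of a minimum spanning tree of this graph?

Kruskal: consider edges lightest-first.
P–R (3): add. Components now {W} {S} {P,R} {T} {X} {Q}
R–X (3): add. Components now {W} {S} {P,R,X} {T} {Q}
P–X (5): skip — X and P already connected.
R–T (6): add. Components now {W} {S} {P,R,T,X} {Q}
Q–T (8): add. Components now {W} {S} {P,Q,R,T,X}
S–X (9): add. Components now {W} {P,Q,R,S,T,X}
T–X (11): skip — T and X already connected.
P–Q (13): skip — Q and P already connected.
T–W (16): add. Components now {P,Q,R,S,T,W,X}
MST edges: P–R, R–X, R–T, Q–T, S–X, T–W; total weight 3+3+6+8+9+16 = 45.

45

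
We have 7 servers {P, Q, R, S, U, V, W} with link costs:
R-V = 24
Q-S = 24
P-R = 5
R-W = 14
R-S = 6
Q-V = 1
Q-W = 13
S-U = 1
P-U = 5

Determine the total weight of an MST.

39

Prim's algorithm from Q:
Step 1: frontier [Q-V 1, Q-W 13, Q-S 24] → take Q-V (1); add V.
Step 2: frontier [Q-W 13, Q-S 24, R-V 24] → take Q-W (13); add W.
Step 3: frontier [Q-S 24, R-V 24, R-W 14] → take R-W (14); add R.
Step 4: frontier [Q-S 24, P-R 5, R-S 6] → take P-R (5); add P.
Step 5: frontier [P-U 5, Q-S 24, R-S 6] → take P-U (5); add U.
Step 6: frontier [Q-S 24, R-S 6, S-U 1] → take S-U (1); add S.
MST edges: Q-V, Q-W, R-W, P-R, P-U, S-U; total weight 1+13+14+5+5+1 = 39.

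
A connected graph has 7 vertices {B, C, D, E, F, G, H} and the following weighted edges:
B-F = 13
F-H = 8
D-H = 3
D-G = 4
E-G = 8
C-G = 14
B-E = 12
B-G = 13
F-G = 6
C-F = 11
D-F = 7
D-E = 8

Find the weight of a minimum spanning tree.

44

Grow the tree from F using Prim:
Step 1: cheapest edge leaving the tree is F-G (6); add G.
Step 2: cheapest edge leaving the tree is D-G (4); add D.
Step 3: cheapest edge leaving the tree is D-H (3); add H.
Step 4: cheapest edge leaving the tree is D-E (8); add E.
Step 5: cheapest edge leaving the tree is C-F (11); add C.
Step 6: cheapest edge leaving the tree is B-E (12); add B.
MST edges: F-G, D-G, D-H, D-E, C-F, B-E; total weight 6+4+3+8+11+12 = 44.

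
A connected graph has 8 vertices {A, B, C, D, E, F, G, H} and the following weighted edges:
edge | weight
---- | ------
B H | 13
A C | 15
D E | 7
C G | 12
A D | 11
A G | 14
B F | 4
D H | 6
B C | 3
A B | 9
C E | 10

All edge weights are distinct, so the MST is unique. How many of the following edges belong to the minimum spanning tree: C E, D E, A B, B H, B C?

Kruskal: consider edges lightest-first.
B C (3): add — endpoints in different components.
B F (4): add — endpoints in different components.
D H (6): add — endpoints in different components.
D E (7): add — endpoints in different components.
A B (9): add — endpoints in different components.
C E (10): add — endpoints in different components.
A D (11): skip — A and D already connected.
C G (12): add — endpoints in different components.
MST edge set: {B C, B F, D H, D E, A B, C E, C G}.
Of the listed edges, {C E, D E, A B, B C} are in the MST → 4.

4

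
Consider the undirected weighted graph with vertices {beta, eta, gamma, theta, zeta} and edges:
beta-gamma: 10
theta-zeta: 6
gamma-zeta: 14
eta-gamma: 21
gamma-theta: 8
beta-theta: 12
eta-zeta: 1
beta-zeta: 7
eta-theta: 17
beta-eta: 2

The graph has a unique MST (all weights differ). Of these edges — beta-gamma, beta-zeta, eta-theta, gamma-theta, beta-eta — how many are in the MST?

2

Kruskal: consider edges lightest-first.
eta-zeta (1): add. Components now {eta,zeta} {gamma} {beta} {theta}
beta-eta (2): add. Components now {beta,eta,zeta} {gamma} {theta}
theta-zeta (6): add. Components now {beta,eta,theta,zeta} {gamma}
beta-zeta (7): skip — zeta and beta already connected.
gamma-theta (8): add. Components now {beta,eta,gamma,theta,zeta}
MST edge set: {eta-zeta, beta-eta, theta-zeta, gamma-theta}.
Of the listed edges, {gamma-theta, beta-eta} are in the MST → 2.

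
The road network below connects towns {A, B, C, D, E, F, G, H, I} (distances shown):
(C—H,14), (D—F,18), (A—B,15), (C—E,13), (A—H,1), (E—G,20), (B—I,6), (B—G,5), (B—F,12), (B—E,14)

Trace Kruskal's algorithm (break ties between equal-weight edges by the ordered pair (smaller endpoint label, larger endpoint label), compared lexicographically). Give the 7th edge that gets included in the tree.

C-H

Kruskal's algorithm — process edges by increasing weight (ties by edge label):
A—H (1): add — endpoints in different components.
B—G (5): add — endpoints in different components.
B—I (6): add — endpoints in different components.
B—F (12): add — endpoints in different components.
C—E (13): add — endpoints in different components.
B—E (14): add — endpoints in different components.
C—H (14): add — endpoints in different components.
A—B (15): skip — A and B already connected.
D—F (18): add — endpoints in different components.
The 7th edge added is C—H.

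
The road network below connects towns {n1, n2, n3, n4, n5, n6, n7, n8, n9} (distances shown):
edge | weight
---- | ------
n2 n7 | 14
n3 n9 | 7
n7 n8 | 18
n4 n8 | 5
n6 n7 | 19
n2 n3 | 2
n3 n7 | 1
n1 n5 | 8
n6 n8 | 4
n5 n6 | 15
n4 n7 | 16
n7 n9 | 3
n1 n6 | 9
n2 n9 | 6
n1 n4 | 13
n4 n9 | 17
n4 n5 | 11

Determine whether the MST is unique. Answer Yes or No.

Yes

Kruskal: consider edges lightest-first.
n3 n7 (1): add — endpoints in different components.
n2 n3 (2): add — endpoints in different components.
n7 n9 (3): add — endpoints in different components.
n6 n8 (4): add — endpoints in different components.
n4 n8 (5): add — endpoints in different components.
n2 n9 (6): skip — n2 and n9 already connected.
n3 n9 (7): skip — n9 and n3 already connected.
n1 n5 (8): add — endpoints in different components.
n1 n6 (9): add — endpoints in different components.
n4 n5 (11): skip — n4 and n5 already connected.
n1 n4 (13): skip — n4 and n1 already connected.
n2 n7 (14): skip — n2 and n7 already connected.
n5 n6 (15): skip — n6 and n5 already connected.
n4 n7 (16): add — endpoints in different components.
Every non-tree edge has weight strictly greater than the heaviest edge on the tree path between its endpoints, so the MST is unique.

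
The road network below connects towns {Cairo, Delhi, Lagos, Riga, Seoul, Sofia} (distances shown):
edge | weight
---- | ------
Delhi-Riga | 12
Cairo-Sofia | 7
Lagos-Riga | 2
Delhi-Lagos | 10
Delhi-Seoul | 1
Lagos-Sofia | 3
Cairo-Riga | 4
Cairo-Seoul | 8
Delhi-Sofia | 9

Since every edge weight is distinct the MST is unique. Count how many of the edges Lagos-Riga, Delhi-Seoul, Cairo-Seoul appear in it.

Kruskal's algorithm — process edges by increasing weight (ties by edge label):
Delhi-Seoul (1): add. Components now {Riga} {Delhi,Seoul} {Lagos} {Cairo} {Sofia}
Lagos-Riga (2): add. Components now {Lagos,Riga} {Delhi,Seoul} {Cairo} {Sofia}
Lagos-Sofia (3): add. Components now {Lagos,Riga,Sofia} {Delhi,Seoul} {Cairo}
Cairo-Riga (4): add. Components now {Cairo,Lagos,Riga,Sofia} {Delhi,Seoul}
Cairo-Sofia (7): skip — Cairo and Sofia already connected.
Cairo-Seoul (8): add. Components now {Cairo,Delhi,Lagos,Riga,Seoul,Sofia}
MST edge set: {Delhi-Seoul, Lagos-Riga, Lagos-Sofia, Cairo-Riga, Cairo-Seoul}.
Of the listed edges, {Lagos-Riga, Delhi-Seoul, Cairo-Seoul} are in the MST → 3.

3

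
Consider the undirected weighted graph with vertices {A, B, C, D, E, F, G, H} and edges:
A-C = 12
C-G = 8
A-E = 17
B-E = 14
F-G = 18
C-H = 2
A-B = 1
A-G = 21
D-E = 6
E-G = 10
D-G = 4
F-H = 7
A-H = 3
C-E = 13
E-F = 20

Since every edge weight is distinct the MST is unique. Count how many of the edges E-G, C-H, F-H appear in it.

2

Sort edges by weight, then run Kruskal:
A-B (1): add — endpoints in different components.
C-H (2): add — endpoints in different components.
A-H (3): add — endpoints in different components.
D-G (4): add — endpoints in different components.
D-E (6): add — endpoints in different components.
F-H (7): add — endpoints in different components.
C-G (8): add — endpoints in different components.
MST edge set: {A-B, C-H, A-H, D-G, D-E, F-H, C-G}.
Of the listed edges, {C-H, F-H} are in the MST → 2.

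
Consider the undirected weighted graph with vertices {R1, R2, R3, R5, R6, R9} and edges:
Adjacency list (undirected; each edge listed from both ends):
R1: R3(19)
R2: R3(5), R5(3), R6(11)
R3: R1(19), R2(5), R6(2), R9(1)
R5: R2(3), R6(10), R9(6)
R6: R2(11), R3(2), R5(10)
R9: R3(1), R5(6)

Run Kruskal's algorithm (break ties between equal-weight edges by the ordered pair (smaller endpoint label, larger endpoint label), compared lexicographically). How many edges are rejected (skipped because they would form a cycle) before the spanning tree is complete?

3

Kruskal's algorithm — process edges by increasing weight (ties by edge label):
R3–R9 (1): add. Components now {R3,R9} {R1} {R2} {R5} {R6}
R3–R6 (2): add. Components now {R3,R6,R9} {R1} {R2} {R5}
R2–R5 (3): add. Components now {R3,R6,R9} {R1} {R2,R5}
R2–R3 (5): add. Components now {R2,R3,R5,R6,R9} {R1}
R5–R9 (6): skip — R9 and R5 already connected.
R5–R6 (10): skip — R5 and R6 already connected.
R2–R6 (11): skip — R2 and R6 already connected.
R1–R3 (19): add. Components now {R1,R2,R3,R5,R6,R9}
Edges rejected before the tree was complete: 3.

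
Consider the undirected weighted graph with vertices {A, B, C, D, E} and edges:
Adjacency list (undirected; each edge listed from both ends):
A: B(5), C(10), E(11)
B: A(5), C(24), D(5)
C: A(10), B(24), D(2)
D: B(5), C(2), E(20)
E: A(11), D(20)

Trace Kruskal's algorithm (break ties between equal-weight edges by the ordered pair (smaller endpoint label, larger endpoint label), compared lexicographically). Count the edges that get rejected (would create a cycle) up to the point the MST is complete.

1

Kruskal: consider edges lightest-first.
C D (2): add — endpoints in different components.
A B (5): add — endpoints in different components.
B D (5): add — endpoints in different components.
A C (10): skip — A and C already connected.
A E (11): add — endpoints in different components.
Edges rejected before the tree was complete: 1.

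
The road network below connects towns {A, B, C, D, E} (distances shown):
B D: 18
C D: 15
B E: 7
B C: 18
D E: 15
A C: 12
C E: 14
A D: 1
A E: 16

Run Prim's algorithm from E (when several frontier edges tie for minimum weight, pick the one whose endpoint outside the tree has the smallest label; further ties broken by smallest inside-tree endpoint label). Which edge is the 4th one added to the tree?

Grow the tree from E using Prim:
Step 1: cheapest edge leaving the tree is B E (7); add B.
Step 2: cheapest edge leaving the tree is C E (14); add C.
Step 3: cheapest edge leaving the tree is A C (12); add A.
Step 4: cheapest edge leaving the tree is A D (1); add D.
The 4th edge added is A D.

A-D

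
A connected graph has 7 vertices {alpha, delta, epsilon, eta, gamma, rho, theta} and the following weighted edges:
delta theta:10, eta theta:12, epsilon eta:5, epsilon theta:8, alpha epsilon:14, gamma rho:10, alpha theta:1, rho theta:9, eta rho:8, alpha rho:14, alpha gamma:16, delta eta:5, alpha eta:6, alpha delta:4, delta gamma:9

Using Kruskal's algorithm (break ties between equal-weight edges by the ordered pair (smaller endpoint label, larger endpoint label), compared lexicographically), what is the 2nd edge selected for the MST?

Sort edges by weight, then run Kruskal:
alpha theta (1): add. Components now {gamma} {alpha,theta} {eta} {epsilon} {rho} {delta}
alpha delta (4): add. Components now {gamma} {alpha,delta,theta} {eta} {epsilon} {rho}
delta eta (5): add. Components now {gamma} {alpha,delta,eta,theta} {epsilon} {rho}
epsilon eta (5): add. Components now {gamma} {alpha,delta,epsilon,eta,theta} {rho}
alpha eta (6): skip — alpha and eta already connected.
epsilon theta (8): skip — theta and epsilon already connected.
eta rho (8): add. Components now {gamma} {alpha,delta,epsilon,eta,rho,theta}
delta gamma (9): add. Components now {alpha,delta,epsilon,eta,gamma,rho,theta}
The 2nd edge added is alpha delta.

alpha-delta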